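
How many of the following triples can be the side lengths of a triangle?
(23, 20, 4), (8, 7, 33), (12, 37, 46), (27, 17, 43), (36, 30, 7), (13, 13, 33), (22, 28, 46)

5

(4,20,23): 4+20 > 23 → valid
(7,8,33): 7+8 ≤ 33 → not valid
(12,37,46): 12+37 > 46 → valid
(17,27,43): 17+27 > 43 → valid
(7,30,36): 7+30 > 36 → valid
(13,13,33): 13+13 ≤ 33 → not valid
(22,28,46): 22+28 > 46 → valid
5 of the 7 triples form a triangle.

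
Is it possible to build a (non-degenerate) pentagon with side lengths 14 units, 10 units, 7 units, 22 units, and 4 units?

A pentagon exists iff every side is shorter than the sum of the others — equivalently, the longest side is less than the sum of the rest.
Longest side 22 < 35 (sum of the remaining 4), so yes.

Yes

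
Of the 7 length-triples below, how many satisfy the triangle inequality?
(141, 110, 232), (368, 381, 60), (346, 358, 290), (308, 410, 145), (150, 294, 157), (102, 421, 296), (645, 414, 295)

(110,141,232): 110+141 > 232 → valid
(60,368,381): 60+368 > 381 → valid
(290,346,358): 290+346 > 358 → valid
(145,308,410): 145+308 > 410 → valid
(150,157,294): 150+157 > 294 → valid
(102,296,421): 102+296 ≤ 421 → not valid
(295,414,645): 295+414 > 645 → valid
6 of the 7 triples form a triangle.

6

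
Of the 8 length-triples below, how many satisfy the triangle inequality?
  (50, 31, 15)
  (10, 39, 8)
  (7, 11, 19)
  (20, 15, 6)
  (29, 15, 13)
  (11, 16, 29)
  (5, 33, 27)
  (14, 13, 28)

1

(15,31,50): 15+31 ≤ 50 → not valid
(8,10,39): 8+10 ≤ 39 → not valid
(7,11,19): 7+11 ≤ 19 → not valid
(6,15,20): 6+15 > 20 → valid
(13,15,29): 13+15 ≤ 29 → not valid
(11,16,29): 11+16 ≤ 29 → not valid
(5,27,33): 5+27 ≤ 33 → not valid
(13,14,28): 13+14 ≤ 28 → not valid
1 of the 8 triples forms a triangle.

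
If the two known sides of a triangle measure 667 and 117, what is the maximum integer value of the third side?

The third side must be strictly less than 667 + 117 = 784.
The largest integer below 784 is 783.

783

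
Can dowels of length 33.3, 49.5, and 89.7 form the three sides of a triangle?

No

The longest side is 89.7, but the other two sum to only 82.8.
82.8 < 89.7, so the triangle inequality fails.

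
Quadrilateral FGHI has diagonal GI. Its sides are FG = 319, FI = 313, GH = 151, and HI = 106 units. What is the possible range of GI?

From triangle FGI: |319 − 313| < GI < 319 + 313, i.e. 6 < GI < 632.
From triangle HGI: 45 < GI < 257.
Both must hold, so GI lies in the intersection.

45 < GI < 257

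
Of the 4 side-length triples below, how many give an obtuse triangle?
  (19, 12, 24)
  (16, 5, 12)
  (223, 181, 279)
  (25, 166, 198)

(19,12,24): 12²+19² = 505 < 576 = 24² → obtuse
(16,5,12): 5²+12² = 169 < 256 = 16² → obtuse
(223,181,279): 181²+223² = 82490 > 77841 = 279² → acute
(25,166,198): 25+166 ≤ 198, not a triangle
2 of the 4 are obtuse.

2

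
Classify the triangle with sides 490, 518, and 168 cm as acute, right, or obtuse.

Compare the square of the longest side to the sum of squares of the other two: 168² + 490² = 268324 = 518².

right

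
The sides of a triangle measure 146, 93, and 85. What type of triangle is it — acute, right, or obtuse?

obtuse

Compare the square of the longest side to the sum of squares of the other two: 85² + 93² = 15874 < 21316 = 146².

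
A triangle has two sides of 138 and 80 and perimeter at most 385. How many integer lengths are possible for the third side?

Triangle inequality: 58 < x < 218. Perimeter ≤ 385 gives x ≤ 385 − 138 − 80 = 167.
So 58 < x ≤ 167; integers 59 through 167: 109 values.

109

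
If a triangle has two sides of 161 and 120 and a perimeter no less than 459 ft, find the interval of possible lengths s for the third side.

178 ≤ s < 281

Triangle inequality alone gives 41 < s < 281.
The perimeter condition gives s ≥ 459 − 161 − 120 = 178.
Intersecting the two: 178 ≤ s < 281.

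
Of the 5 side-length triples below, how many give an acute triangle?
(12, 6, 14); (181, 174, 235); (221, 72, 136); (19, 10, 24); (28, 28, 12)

(12,6,14): 6²+12² = 180 < 196 = 14² → obtuse
(181,174,235): 174²+181² = 63037 > 55225 = 235² → acute
(221,72,136): 72+136 ≤ 221, not a triangle
(19,10,24): 10²+19² = 461 < 576 = 24² → obtuse
(28,28,12): 12²+28² = 928 > 784 = 28² → acute
2 of the 5 are acute.

2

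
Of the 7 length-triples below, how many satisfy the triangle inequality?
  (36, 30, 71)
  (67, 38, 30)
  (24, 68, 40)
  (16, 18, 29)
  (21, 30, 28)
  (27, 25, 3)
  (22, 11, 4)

4

(30,36,71): 30+36 ≤ 71 → not valid
(30,38,67): 30+38 > 67 → valid
(24,40,68): 24+40 ≤ 68 → not valid
(16,18,29): 16+18 > 29 → valid
(21,28,30): 21+28 > 30 → valid
(3,25,27): 3+25 > 27 → valid
(4,11,22): 4+11 ≤ 22 → not valid
4 of the 7 triples form a triangle.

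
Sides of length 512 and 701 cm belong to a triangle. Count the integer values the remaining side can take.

1023

The third side lies in the open interval (189, 1213).
Integers from 190 to 1212 inclusive: 1212 − 190 + 1 = 1023.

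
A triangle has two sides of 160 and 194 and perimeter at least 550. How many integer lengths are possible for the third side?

Triangle inequality: 34 < x < 354. Perimeter ≥ 550 gives x ≥ 550 − 160 − 194 = 196.
So 196 ≤ x < 354; integers 196 through 353: 158 values.

158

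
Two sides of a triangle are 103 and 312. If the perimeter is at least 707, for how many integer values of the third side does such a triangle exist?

123

Triangle inequality: 209 < x < 415. Perimeter ≥ 707 gives x ≥ 707 − 103 − 312 = 292.
So 292 ≤ x < 415; integers 292 through 414: 123 values.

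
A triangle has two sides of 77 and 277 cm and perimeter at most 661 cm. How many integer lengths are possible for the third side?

Triangle inequality: 200 < x < 354. Perimeter ≤ 661 gives x ≤ 661 − 77 − 277 = 307.
So 200 < x ≤ 307; integers 201 through 307: 107 values.

107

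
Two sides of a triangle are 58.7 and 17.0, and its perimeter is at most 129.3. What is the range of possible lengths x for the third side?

41.7 < x ≤ 53.6

Triangle inequality alone gives 41.7 < x < 75.7.
The perimeter condition gives x ≤ 129.3 − 58.7 − 17.0 = 53.6.
Intersecting the two: 41.7 < x ≤ 53.6.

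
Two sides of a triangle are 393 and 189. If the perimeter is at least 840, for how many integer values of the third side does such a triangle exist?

Triangle inequality: 204 < x < 582. Perimeter ≥ 840 gives x ≥ 840 − 393 − 189 = 258.
So 258 ≤ x < 582; integers 258 through 581: 324 values.

324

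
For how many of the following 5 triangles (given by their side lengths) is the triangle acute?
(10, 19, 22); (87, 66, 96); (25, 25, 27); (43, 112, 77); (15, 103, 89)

2

(10,19,22): 10²+19² = 461 < 484 = 22² → obtuse
(87,66,96): 66²+87² = 11925 > 9216 = 96² → acute
(25,25,27): 25²+25² = 1250 > 729 = 27² → acute
(43,112,77): 43²+77² = 7778 < 12544 = 112² → obtuse
(15,103,89): 15²+89² = 8146 < 10609 = 103² → obtuse
2 of the 5 are acute.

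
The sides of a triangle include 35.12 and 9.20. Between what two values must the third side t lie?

25.92 < t < 44.32

By the triangle inequality, t must be less than 35.12 + 9.20 = 44.32 and greater than |35.12 − 9.20| = 25.92.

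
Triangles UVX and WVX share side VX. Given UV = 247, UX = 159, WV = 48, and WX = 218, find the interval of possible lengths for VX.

170 < VX < 266

From triangle UVX: |247 − 159| < VX < 247 + 159, i.e. 88 < VX < 406.
From triangle WVX: 170 < VX < 266.
Both must hold, so VX lies in the intersection.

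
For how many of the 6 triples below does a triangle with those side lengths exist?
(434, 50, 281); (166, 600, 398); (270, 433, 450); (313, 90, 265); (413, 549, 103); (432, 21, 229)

(50,281,434): 50+281 ≤ 434 → not valid
(166,398,600): 166+398 ≤ 600 → not valid
(270,433,450): 270+433 > 450 → valid
(90,265,313): 90+265 > 313 → valid
(103,413,549): 103+413 ≤ 549 → not valid
(21,229,432): 21+229 ≤ 432 → not valid
2 of the 6 triples form a triangle.

2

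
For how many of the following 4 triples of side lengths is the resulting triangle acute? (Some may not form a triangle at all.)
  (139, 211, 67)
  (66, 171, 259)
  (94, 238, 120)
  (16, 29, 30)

(139,211,67): 67+139 ≤ 211, not a triangle
(66,171,259): 66+171 ≤ 259, not a triangle
(94,238,120): 94+120 ≤ 238, not a triangle
(16,29,30): 16²+29² = 1097 > 900 = 30² → acute
1 of the 4 is acute.

1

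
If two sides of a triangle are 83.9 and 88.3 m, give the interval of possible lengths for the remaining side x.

4.4 < x < 172.2 (m)

By the triangle inequality, x must be less than 83.9 + 88.3 = 172.2 and greater than |83.9 − 88.3| = 4.4.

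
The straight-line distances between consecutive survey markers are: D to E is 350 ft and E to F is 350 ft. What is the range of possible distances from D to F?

By the triangle inequality, |350 − 350| ≤ DF ≤ 350 + 350.

0 ≤ DF ≤ 700 ft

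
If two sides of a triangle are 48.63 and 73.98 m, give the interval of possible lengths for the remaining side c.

By the triangle inequality, c must be less than 48.63 + 73.98 = 122.61 and greater than |48.63 − 73.98| = 25.35.

25.35 < c < 122.61 (m)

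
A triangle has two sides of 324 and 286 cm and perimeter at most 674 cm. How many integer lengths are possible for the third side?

26

Triangle inequality: 38 < x < 610. Perimeter ≤ 674 gives x ≤ 674 − 324 − 286 = 64.
So 38 < x ≤ 64; integers 39 through 64: 26 values.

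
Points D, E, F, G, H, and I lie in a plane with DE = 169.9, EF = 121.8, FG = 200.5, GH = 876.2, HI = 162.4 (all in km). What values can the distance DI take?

221.6 ≤ DI ≤ 1530.8 km

The maximum is all hops collinear in one direction: 169.9 + 121.8 + 200.5 + 876.2 + 162.4 = 1530.8.
The longest hop is 876.2; the others sum to 654.6. Folding the others back against it leaves at least 876.2 − 654.6 = 221.6.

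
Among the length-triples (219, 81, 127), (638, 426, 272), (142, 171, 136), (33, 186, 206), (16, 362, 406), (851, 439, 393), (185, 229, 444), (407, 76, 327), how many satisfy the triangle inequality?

(81,127,219): 81+127 ≤ 219 → not valid
(272,426,638): 272+426 > 638 → valid
(136,142,171): 136+142 > 171 → valid
(33,186,206): 33+186 > 206 → valid
(16,362,406): 16+362 ≤ 406 → not valid
(393,439,851): 393+439 ≤ 851 → not valid
(185,229,444): 185+229 ≤ 444 → not valid
(76,327,407): 76+327 ≤ 407 → not valid
3 of the 8 triples form a triangle.

3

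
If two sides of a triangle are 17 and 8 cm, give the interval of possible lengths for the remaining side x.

By the triangle inequality, x must be less than 17 + 8 = 25 and greater than |17 − 8| = 9.

9 < x < 25 (cm)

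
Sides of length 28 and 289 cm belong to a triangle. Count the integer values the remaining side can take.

55

The third side lies in the open interval (261, 317).
Integers from 262 to 316 inclusive: 316 − 262 + 1 = 55.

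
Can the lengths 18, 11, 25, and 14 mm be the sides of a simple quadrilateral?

A quadrilateral exists iff every side is shorter than the sum of the others — equivalently, the longest side is less than the sum of the rest.
Longest side 25 < 43 (sum of the remaining 3), so yes.

Yes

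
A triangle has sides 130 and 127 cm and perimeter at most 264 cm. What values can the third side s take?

3 < s ≤ 7 cm

Triangle inequality alone gives 3 < s < 257.
The perimeter condition gives s ≤ 264 − 130 − 127 = 7.
Intersecting the two: 3 < s ≤ 7.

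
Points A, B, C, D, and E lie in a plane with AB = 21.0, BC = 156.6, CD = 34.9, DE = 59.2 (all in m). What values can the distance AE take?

The maximum is all hops collinear in one direction: 21.0 + 156.6 + 34.9 + 59.2 = 271.7.
The longest hop is 156.6; the others sum to 115.1. Folding the others back against it leaves at least 156.6 − 115.1 = 41.5.

41.5 ≤ AE ≤ 271.7 m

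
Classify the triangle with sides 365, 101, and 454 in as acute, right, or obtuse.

Compare the square of the longest side to the sum of squares of the other two: 101² + 365² = 143426 < 206116 = 454².

obtuse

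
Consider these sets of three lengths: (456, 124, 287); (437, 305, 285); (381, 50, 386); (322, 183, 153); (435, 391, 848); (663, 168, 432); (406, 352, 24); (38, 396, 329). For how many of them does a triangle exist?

3

(124,287,456): 124+287 ≤ 456 → not valid
(285,305,437): 285+305 > 437 → valid
(50,381,386): 50+381 > 386 → valid
(153,183,322): 153+183 > 322 → valid
(391,435,848): 391+435 ≤ 848 → not valid
(168,432,663): 168+432 ≤ 663 → not valid
(24,352,406): 24+352 ≤ 406 → not valid
(38,329,396): 38+329 ≤ 396 → not valid
3 of the 8 triples form a triangle.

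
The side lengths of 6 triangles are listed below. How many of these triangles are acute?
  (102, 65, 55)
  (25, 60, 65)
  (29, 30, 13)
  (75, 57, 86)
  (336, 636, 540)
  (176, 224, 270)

(102,65,55): 55²+65² = 7250 < 10404 = 102² → obtuse
(25,60,65): 25²+60² = 4225 = 65² → right
(29,30,13): 13²+29² = 1010 > 900 = 30² → acute
(75,57,86): 57²+75² = 8874 > 7396 = 86² → acute
(336,636,540): 336²+540² = 404496 = 636² → right
(176,224,270): 176²+224² = 81152 > 72900 = 270² → acute
3 of the 6 are acute.

3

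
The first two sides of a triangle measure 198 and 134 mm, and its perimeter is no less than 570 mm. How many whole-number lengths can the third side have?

94

Triangle inequality: 64 < x < 332. Perimeter ≥ 570 gives x ≥ 570 − 198 − 134 = 238.
So 238 ≤ x < 332; integers 238 through 331: 94 values.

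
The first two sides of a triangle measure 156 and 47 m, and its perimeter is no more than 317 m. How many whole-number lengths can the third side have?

5

Triangle inequality: 109 < x < 203. Perimeter ≤ 317 gives x ≤ 317 − 156 − 47 = 114.
So 109 < x ≤ 114; integers 110 through 114: 5 values.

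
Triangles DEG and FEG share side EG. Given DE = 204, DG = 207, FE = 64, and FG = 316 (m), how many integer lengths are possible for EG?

From triangle DEG: 3 < EG < 411.
From triangle FEG: 252 < EG < 380.
Intersection: 252 < EG < 380, so integers 253 through 379: 127 values.

127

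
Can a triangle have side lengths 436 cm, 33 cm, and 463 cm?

Yes

The longest side is 463, and the other two sum to 469.
Since 469 > 463, the triangle inequality holds.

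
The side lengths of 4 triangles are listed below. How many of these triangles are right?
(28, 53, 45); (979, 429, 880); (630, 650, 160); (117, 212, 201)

(28,53,45): 28²+45² = 2809 = 53² → right
(979,429,880): 429²+880² = 958441 = 979² → right
(630,650,160): 160²+630² = 422500 = 650² → right
(117,212,201): 117²+201² = 54090 > 44944 = 212² → acute
3 of the 4 are right.

3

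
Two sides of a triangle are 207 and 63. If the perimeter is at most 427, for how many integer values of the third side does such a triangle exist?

13

Triangle inequality: 144 < x < 270. Perimeter ≤ 427 gives x ≤ 427 − 207 − 63 = 157.
So 144 < x ≤ 157; integers 145 through 157: 13 values.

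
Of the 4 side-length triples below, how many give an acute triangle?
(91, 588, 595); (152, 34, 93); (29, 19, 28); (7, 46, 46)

(91,588,595): 91²+588² = 354025 = 595² → right
(152,34,93): 34+93 ≤ 152, not a triangle
(29,19,28): 19²+28² = 1145 > 841 = 29² → acute
(7,46,46): 7²+46² = 2165 > 2116 = 46² → acute
2 of the 4 are acute.

2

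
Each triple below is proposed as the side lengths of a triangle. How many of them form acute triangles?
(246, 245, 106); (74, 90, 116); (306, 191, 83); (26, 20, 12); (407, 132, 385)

2

(246,245,106): 106²+245² = 71261 > 60516 = 246² → acute
(74,90,116): 74²+90² = 13576 > 13456 = 116² → acute
(306,191,83): 83+191 ≤ 306, not a triangle
(26,20,12): 12²+20² = 544 < 676 = 26² → obtuse
(407,132,385): 132²+385² = 165649 = 407² → right
2 of the 5 are acute.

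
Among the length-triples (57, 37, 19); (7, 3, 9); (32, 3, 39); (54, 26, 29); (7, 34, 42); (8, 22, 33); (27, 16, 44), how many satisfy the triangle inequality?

(19,37,57): 19+37 ≤ 57 → not valid
(3,7,9): 3+7 > 9 → valid
(3,32,39): 3+32 ≤ 39 → not valid
(26,29,54): 26+29 > 54 → valid
(7,34,42): 7+34 ≤ 42 → not valid
(8,22,33): 8+22 ≤ 33 → not valid
(16,27,44): 16+27 ≤ 44 → not valid
2 of the 7 triples form a triangle.

2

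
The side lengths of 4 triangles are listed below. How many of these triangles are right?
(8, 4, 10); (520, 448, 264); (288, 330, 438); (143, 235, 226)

2

(8,4,10): 4²+8² = 80 < 100 = 10² → obtuse
(520,448,264): 264²+448² = 270400 = 520² → right
(288,330,438): 288²+330² = 191844 = 438² → right
(143,235,226): 143²+226² = 71525 > 55225 = 235² → acute
2 of the 4 are right.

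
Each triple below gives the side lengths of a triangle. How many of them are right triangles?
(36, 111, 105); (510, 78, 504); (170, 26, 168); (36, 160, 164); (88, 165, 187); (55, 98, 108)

5

(36,111,105): 36²+105² = 12321 = 111² → right
(510,78,504): 78²+504² = 260100 = 510² → right
(170,26,168): 26²+168² = 28900 = 170² → right
(36,160,164): 36²+160² = 26896 = 164² → right
(88,165,187): 88²+165² = 34969 = 187² → right
(55,98,108): 55²+98² = 12629 > 11664 = 108² → acute
5 of the 6 are right.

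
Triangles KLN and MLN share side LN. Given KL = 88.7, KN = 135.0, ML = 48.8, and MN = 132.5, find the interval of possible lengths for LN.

From triangle KLN: |88.7 − 135.0| < LN < 88.7 + 135.0, i.e. 46.3 < LN < 223.7.
From triangle MLN: 83.7 < LN < 181.3.
Both must hold, so LN lies in the intersection.

83.7 < LN < 181.3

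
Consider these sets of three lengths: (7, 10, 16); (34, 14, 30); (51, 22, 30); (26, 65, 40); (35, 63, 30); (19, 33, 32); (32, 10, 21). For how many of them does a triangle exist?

6

(7,10,16): 7+10 > 16 → valid
(14,30,34): 14+30 > 34 → valid
(22,30,51): 22+30 > 51 → valid
(26,40,65): 26+40 > 65 → valid
(30,35,63): 30+35 > 63 → valid
(19,32,33): 19+32 > 33 → valid
(10,21,32): 10+21 ≤ 32 → not valid
6 of the 7 triples form a triangle.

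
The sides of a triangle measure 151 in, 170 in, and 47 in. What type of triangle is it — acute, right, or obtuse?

obtuse

Compare the square of the longest side to the sum of squares of the other two: 47² + 151² = 25010 < 28900 = 170².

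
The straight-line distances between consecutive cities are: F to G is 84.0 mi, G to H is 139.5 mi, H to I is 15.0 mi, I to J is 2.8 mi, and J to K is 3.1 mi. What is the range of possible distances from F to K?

34.6 ≤ FK ≤ 244.4 mi

The maximum is all hops collinear in one direction: 84.0 + 139.5 + 15.0 + 2.8 + 3.1 = 244.4.
The longest hop is 139.5; the others sum to 104.9. Folding the others back against it leaves at least 139.5 − 104.9 = 34.6.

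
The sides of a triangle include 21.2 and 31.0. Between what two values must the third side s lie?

9.8 < s < 52.2

By the triangle inequality, s must be less than 21.2 + 31.0 = 52.2 and greater than |21.2 − 31.0| = 9.8.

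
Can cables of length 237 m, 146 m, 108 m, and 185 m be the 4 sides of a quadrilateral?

Yes

A quadrilateral exists iff every side is shorter than the sum of the others — equivalently, the longest side is less than the sum of the rest.
Longest side 237 < 439 (sum of the remaining 3), so yes.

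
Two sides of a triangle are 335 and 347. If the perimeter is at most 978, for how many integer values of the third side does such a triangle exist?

Triangle inequality: 12 < x < 682. Perimeter ≤ 978 gives x ≤ 978 − 335 − 347 = 296.
So 12 < x ≤ 296; integers 13 through 296: 284 values.

284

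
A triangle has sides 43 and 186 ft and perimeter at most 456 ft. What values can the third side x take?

Triangle inequality alone gives 143 < x < 229.
The perimeter condition gives x ≤ 456 − 43 − 186 = 227.
Intersecting the two: 143 < x ≤ 227.

143 < x ≤ 227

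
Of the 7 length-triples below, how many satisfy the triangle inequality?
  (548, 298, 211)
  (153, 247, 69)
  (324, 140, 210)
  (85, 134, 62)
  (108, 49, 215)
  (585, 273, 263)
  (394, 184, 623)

2

(211,298,548): 211+298 ≤ 548 → not valid
(69,153,247): 69+153 ≤ 247 → not valid
(140,210,324): 140+210 > 324 → valid
(62,85,134): 62+85 > 134 → valid
(49,108,215): 49+108 ≤ 215 → not valid
(263,273,585): 263+273 ≤ 585 → not valid
(184,394,623): 184+394 ≤ 623 → not valid
2 of the 7 triples form a triangle.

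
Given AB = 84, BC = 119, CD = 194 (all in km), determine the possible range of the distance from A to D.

0 ≤ AD ≤ 397 km

The maximum is all hops collinear in one direction: 84 + 119 + 194 = 397.
The longest hop is 194; the others sum to 203. Since 194 ≤ 203, the path can fold back on itself completely, so the minimum distance is 0.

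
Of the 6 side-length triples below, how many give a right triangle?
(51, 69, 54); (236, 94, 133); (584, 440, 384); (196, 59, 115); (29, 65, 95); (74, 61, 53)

(51,69,54): 51²+54² = 5517 > 4761 = 69² → acute
(236,94,133): 94+133 ≤ 236, not a triangle
(584,440,384): 384²+440² = 341056 = 584² → right
(196,59,115): 59+115 ≤ 196, not a triangle
(29,65,95): 29+65 ≤ 95, not a triangle
(74,61,53): 53²+61² = 6530 > 5476 = 74² → acute
1 of the 6 is right.

1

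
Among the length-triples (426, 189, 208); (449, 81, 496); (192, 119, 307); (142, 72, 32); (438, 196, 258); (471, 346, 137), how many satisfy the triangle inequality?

(189,208,426): 189+208 ≤ 426 → not valid
(81,449,496): 81+449 > 496 → valid
(119,192,307): 119+192 > 307 → valid
(32,72,142): 32+72 ≤ 142 → not valid
(196,258,438): 196+258 > 438 → valid
(137,346,471): 137+346 > 471 → valid
4 of the 6 triples form a triangle.

4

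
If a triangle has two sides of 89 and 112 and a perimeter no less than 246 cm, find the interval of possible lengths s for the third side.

Triangle inequality alone gives 23 < s < 201.
The perimeter condition gives s ≥ 246 − 89 − 112 = 45.
Intersecting the two: 45 ≤ s < 201.

45 ≤ s < 201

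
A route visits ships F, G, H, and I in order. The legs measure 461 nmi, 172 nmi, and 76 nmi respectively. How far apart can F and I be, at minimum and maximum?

213 ≤ FI ≤ 709 nmi

The maximum is all hops collinear in one direction: 461 + 172 + 76 = 709.
The longest hop is 461; the others sum to 248. Folding the others back against it leaves at least 461 − 248 = 213.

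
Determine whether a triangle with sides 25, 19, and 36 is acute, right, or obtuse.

obtuse

Compare the square of the longest side to the sum of squares of the other two: 19² + 25² = 986 < 1296 = 36².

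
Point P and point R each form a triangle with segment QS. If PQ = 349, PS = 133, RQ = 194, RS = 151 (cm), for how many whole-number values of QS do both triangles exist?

From triangle PQS: 216 < QS < 482.
From triangle RQS: 43 < QS < 345.
Intersection: 216 < QS < 345, so integers 217 through 344: 128 values.

128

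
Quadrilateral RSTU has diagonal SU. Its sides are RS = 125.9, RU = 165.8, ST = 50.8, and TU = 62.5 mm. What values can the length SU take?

39.9 < SU < 113.3

From triangle RSU: |125.9 − 165.8| < SU < 125.9 + 165.8, i.e. 39.9 < SU < 291.7.
From triangle TSU: 11.7 < SU < 113.3.
Both must hold, so SU lies in the intersection.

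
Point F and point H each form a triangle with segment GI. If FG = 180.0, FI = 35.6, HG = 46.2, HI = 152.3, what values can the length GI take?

144.4 < GI < 198.5

From triangle FGI: |180.0 − 35.6| < GI < 180.0 + 35.6, i.e. 144.4 < GI < 215.6.
From triangle HGI: 106.1 < GI < 198.5.
Both must hold, so GI lies in the intersection.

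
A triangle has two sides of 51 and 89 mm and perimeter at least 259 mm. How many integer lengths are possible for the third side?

21

Triangle inequality: 38 < x < 140. Perimeter ≥ 259 gives x ≥ 259 − 51 − 89 = 119.
So 119 ≤ x < 140; integers 119 through 139: 21 values.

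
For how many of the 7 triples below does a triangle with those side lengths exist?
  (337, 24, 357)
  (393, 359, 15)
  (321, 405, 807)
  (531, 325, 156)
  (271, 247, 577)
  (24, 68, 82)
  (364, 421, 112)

3

(24,337,357): 24+337 > 357 → valid
(15,359,393): 15+359 ≤ 393 → not valid
(321,405,807): 321+405 ≤ 807 → not valid
(156,325,531): 156+325 ≤ 531 → not valid
(247,271,577): 247+271 ≤ 577 → not valid
(24,68,82): 24+68 > 82 → valid
(112,364,421): 112+364 > 421 → valid
3 of the 7 triples form a triangle.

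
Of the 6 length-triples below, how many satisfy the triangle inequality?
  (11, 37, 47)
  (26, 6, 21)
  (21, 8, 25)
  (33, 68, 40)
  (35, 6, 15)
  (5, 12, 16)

5

(11,37,47): 11+37 > 47 → valid
(6,21,26): 6+21 > 26 → valid
(8,21,25): 8+21 > 25 → valid
(33,40,68): 33+40 > 68 → valid
(6,15,35): 6+15 ≤ 35 → not valid
(5,12,16): 5+12 > 16 → valid
5 of the 6 triples form a triangle.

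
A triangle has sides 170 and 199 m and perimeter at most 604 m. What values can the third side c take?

29 < c ≤ 235 m

Triangle inequality alone gives 29 < c < 369.
The perimeter condition gives c ≤ 604 − 170 − 199 = 235.
Intersecting the two: 29 < c ≤ 235.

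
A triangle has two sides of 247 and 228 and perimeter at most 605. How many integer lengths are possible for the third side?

Triangle inequality: 19 < x < 475. Perimeter ≤ 605 gives x ≤ 605 − 247 − 228 = 130.
So 19 < x ≤ 130; integers 20 through 130: 111 values.

111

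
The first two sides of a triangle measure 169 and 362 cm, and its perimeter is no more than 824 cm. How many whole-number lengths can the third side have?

100

Triangle inequality: 193 < x < 531. Perimeter ≤ 824 gives x ≤ 824 − 169 − 362 = 293.
So 193 < x ≤ 293; integers 194 through 293: 100 values.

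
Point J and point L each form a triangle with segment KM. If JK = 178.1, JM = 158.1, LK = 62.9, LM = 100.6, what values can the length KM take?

From triangle JKM: |178.1 − 158.1| < KM < 178.1 + 158.1, i.e. 20.0 < KM < 336.2.
From triangle LKM: 37.7 < KM < 163.5.
Both must hold, so KM lies in the intersection.

37.7 < KM < 163.5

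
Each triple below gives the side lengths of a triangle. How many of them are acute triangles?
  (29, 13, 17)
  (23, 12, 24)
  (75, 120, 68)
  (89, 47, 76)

2

(29,13,17): 13²+17² = 458 < 841 = 29² → obtuse
(23,12,24): 12²+23² = 673 > 576 = 24² → acute
(75,120,68): 68²+75² = 10249 < 14400 = 120² → obtuse
(89,47,76): 47²+76² = 7985 > 7921 = 89² → acute
2 of the 4 are acute.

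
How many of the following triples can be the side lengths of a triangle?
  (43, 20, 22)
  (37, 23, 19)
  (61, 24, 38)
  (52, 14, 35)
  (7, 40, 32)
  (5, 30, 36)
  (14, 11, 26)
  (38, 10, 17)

2

(20,22,43): 20+22 ≤ 43 → not valid
(19,23,37): 19+23 > 37 → valid
(24,38,61): 24+38 > 61 → valid
(14,35,52): 14+35 ≤ 52 → not valid
(7,32,40): 7+32 ≤ 40 → not valid
(5,30,36): 5+30 ≤ 36 → not valid
(11,14,26): 11+14 ≤ 26 → not valid
(10,17,38): 10+17 ≤ 38 → not valid
2 of the 8 triples form a triangle.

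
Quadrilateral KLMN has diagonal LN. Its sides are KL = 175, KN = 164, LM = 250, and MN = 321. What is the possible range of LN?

From triangle KLN: |175 − 164| < LN < 175 + 164, i.e. 11 < LN < 339.
From triangle MLN: 71 < LN < 571.
Both must hold, so LN lies in the intersection.

71 < LN < 339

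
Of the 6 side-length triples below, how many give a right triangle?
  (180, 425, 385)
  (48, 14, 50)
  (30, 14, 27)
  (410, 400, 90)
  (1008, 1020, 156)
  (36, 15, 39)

5

(180,425,385): 180²+385² = 180625 = 425² → right
(48,14,50): 14²+48² = 2500 = 50² → right
(30,14,27): 14²+27² = 925 > 900 = 30² → acute
(410,400,90): 90²+400² = 168100 = 410² → right
(1008,1020,156): 156²+1008² = 1040400 = 1020² → right
(36,15,39): 15²+36² = 1521 = 39² → right
5 of the 6 are right.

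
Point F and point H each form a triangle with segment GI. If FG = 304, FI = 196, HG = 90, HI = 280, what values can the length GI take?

From triangle FGI: |304 − 196| < GI < 304 + 196, i.e. 108 < GI < 500.
From triangle HGI: 190 < GI < 370.
Both must hold, so GI lies in the intersection.

190 < GI < 370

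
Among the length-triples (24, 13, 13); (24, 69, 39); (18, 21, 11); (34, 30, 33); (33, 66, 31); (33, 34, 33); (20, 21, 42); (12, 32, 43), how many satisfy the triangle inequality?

5

(13,13,24): 13+13 > 24 → valid
(24,39,69): 24+39 ≤ 69 → not valid
(11,18,21): 11+18 > 21 → valid
(30,33,34): 30+33 > 34 → valid
(31,33,66): 31+33 ≤ 66 → not valid
(33,33,34): 33+33 > 34 → valid
(20,21,42): 20+21 ≤ 42 → not valid
(12,32,43): 12+32 > 43 → valid
5 of the 8 triples form a triangle.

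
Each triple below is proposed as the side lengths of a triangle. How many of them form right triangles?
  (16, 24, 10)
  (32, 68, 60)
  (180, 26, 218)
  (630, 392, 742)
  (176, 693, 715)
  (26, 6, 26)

(16,24,10): 10²+16² = 356 < 576 = 24² → obtuse
(32,68,60): 32²+60² = 4624 = 68² → right
(180,26,218): 26+180 ≤ 218, not a triangle
(630,392,742): 392²+630² = 550564 = 742² → right
(176,693,715): 176²+693² = 511225 = 715² → right
(26,6,26): 6²+26² = 712 > 676 = 26² → acute
3 of the 6 are right.

3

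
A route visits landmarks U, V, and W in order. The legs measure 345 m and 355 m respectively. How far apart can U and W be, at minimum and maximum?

10 ≤ UW ≤ 700 m

By the triangle inequality, |345 − 355| ≤ UW ≤ 345 + 355.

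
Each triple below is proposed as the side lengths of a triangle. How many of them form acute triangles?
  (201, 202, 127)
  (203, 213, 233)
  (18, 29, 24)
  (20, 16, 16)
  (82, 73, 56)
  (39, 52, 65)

5

(201,202,127): 127²+201² = 56530 > 40804 = 202² → acute
(203,213,233): 203²+213² = 86578 > 54289 = 233² → acute
(18,29,24): 18²+24² = 900 > 841 = 29² → acute
(20,16,16): 16²+16² = 512 > 400 = 20² → acute
(82,73,56): 56²+73² = 8465 > 6724 = 82² → acute
(39,52,65): 39²+52² = 4225 = 65² → right
5 of the 6 are acute.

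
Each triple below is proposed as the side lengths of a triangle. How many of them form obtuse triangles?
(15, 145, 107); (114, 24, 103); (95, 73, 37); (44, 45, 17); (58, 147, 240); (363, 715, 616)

(15,145,107): 15+107 ≤ 145, not a triangle
(114,24,103): 24²+103² = 11185 < 12996 = 114² → obtuse
(95,73,37): 37²+73² = 6698 < 9025 = 95² → obtuse
(44,45,17): 17²+44² = 2225 > 2025 = 45² → acute
(58,147,240): 58+147 ≤ 240, not a triangle
(363,715,616): 363²+616² = 511225 = 715² → right
2 of the 6 are obtuse.

2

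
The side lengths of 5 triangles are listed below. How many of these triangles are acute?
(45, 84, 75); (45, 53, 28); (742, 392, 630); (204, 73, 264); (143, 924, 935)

1

(45,84,75): 45²+75² = 7650 > 7056 = 84² → acute
(45,53,28): 28²+45² = 2809 = 53² → right
(742,392,630): 392²+630² = 550564 = 742² → right
(204,73,264): 73²+204² = 46945 < 69696 = 264² → obtuse
(143,924,935): 143²+924² = 874225 = 935² → right
1 of the 5 is acute.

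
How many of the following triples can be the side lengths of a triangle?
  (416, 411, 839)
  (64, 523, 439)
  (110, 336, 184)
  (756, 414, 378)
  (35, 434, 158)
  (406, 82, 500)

(411,416,839): 411+416 ≤ 839 → not valid
(64,439,523): 64+439 ≤ 523 → not valid
(110,184,336): 110+184 ≤ 336 → not valid
(378,414,756): 378+414 > 756 → valid
(35,158,434): 35+158 ≤ 434 → not valid
(82,406,500): 82+406 ≤ 500 → not valid
1 of the 6 triples forms a triangle.

1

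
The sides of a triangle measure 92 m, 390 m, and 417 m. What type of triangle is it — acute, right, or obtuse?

Compare the square of the longest side to the sum of squares of the other two: 92² + 390² = 160564 < 173889 = 417².

obtuse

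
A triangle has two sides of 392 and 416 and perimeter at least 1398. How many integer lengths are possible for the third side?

Triangle inequality: 24 < x < 808. Perimeter ≥ 1398 gives x ≥ 1398 − 392 − 416 = 590.
So 590 ≤ x < 808; integers 590 through 807: 218 values.

218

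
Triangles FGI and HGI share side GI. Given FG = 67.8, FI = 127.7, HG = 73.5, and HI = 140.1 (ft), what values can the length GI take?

66.6 < GI < 195.5

From triangle FGI: |67.8 − 127.7| < GI < 67.8 + 127.7, i.e. 59.9 < GI < 195.5.
From triangle HGI: 66.6 < GI < 213.6.
Both must hold, so GI lies in the intersection.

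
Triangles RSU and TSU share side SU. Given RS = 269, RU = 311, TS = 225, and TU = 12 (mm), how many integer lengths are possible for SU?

23

From triangle RSU: 42 < SU < 580.
From triangle TSU: 213 < SU < 237.
Intersection: 213 < SU < 237, so integers 214 through 236: 23 values.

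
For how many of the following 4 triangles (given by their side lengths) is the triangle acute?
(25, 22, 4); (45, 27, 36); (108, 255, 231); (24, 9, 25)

(25,22,4): 4²+22² = 500 < 625 = 25² → obtuse
(45,27,36): 27²+36² = 2025 = 45² → right
(108,255,231): 108²+231² = 65025 = 255² → right
(24,9,25): 9²+24² = 657 > 625 = 25² → acute
1 of the 4 is acute.

1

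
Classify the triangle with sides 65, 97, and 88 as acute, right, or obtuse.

acute

Compare the square of the longest side to the sum of squares of the other two: 65² + 88² = 11969 > 9409 = 97².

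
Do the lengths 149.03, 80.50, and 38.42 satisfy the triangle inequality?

The longest side is 149.03, but the other two sum to only 118.92.
118.92 < 149.03, so the triangle inequality fails.

No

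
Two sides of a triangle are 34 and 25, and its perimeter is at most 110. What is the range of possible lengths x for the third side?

9 < x ≤ 51

Triangle inequality alone gives 9 < x < 59.
The perimeter condition gives x ≤ 110 − 34 − 25 = 51.
Intersecting the two: 9 < x ≤ 51.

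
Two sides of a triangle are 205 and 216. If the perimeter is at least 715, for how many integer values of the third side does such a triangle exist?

Triangle inequality: 11 < x < 421. Perimeter ≥ 715 gives x ≥ 715 − 205 − 216 = 294.
So 294 ≤ x < 421; integers 294 through 420: 127 values.

127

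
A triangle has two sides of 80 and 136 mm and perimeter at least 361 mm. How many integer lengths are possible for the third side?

Triangle inequality: 56 < x < 216. Perimeter ≥ 361 gives x ≥ 361 − 80 − 136 = 145.
So 145 ≤ x < 216; integers 145 through 215: 71 values.

71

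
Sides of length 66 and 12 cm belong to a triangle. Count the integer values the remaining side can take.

23

The third side lies in the open interval (54, 78).
Integers from 55 to 77 inclusive: 77 − 55 + 1 = 23.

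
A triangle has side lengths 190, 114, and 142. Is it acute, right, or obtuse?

obtuse

Compare the square of the longest side to the sum of squares of the other two: 114² + 142² = 33160 < 36100 = 190².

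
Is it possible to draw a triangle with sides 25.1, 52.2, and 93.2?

The longest side is 93.2, but the other two sum to only 77.3.
77.3 < 93.2, so the triangle inequality fails.

No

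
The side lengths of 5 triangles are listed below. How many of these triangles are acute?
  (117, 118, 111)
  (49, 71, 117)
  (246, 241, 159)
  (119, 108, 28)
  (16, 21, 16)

(117,118,111): 111²+117² = 26010 > 13924 = 118² → acute
(49,71,117): 49²+71² = 7442 < 13689 = 117² → obtuse
(246,241,159): 159²+241² = 83362 > 60516 = 246² → acute
(119,108,28): 28²+108² = 12448 < 14161 = 119² → obtuse
(16,21,16): 16²+16² = 512 > 441 = 21² → acute
3 of the 5 are acute.

3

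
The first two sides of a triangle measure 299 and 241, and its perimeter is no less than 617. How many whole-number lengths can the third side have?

463

Triangle inequality: 58 < x < 540. Perimeter ≥ 617 gives x ≥ 617 − 299 − 241 = 77.
So 77 ≤ x < 540; integers 77 through 539: 463 values.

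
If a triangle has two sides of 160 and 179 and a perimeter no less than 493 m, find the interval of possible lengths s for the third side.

154 ≤ s < 339 m

Triangle inequality alone gives 19 < s < 339.
The perimeter condition gives s ≥ 493 − 160 − 179 = 154.
Intersecting the two: 154 ≤ s < 339.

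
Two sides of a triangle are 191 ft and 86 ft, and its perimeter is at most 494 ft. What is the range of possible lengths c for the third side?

105 < c ≤ 217 ft

Triangle inequality alone gives 105 < c < 277.
The perimeter condition gives c ≤ 494 − 191 − 86 = 217.
Intersecting the two: 105 < c ≤ 217.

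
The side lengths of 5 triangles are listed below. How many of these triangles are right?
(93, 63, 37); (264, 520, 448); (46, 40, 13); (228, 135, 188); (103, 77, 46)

1

(93,63,37): 37²+63² = 5338 < 8649 = 93² → obtuse
(264,520,448): 264²+448² = 270400 = 520² → right
(46,40,13): 13²+40² = 1769 < 2116 = 46² → obtuse
(228,135,188): 135²+188² = 53569 > 51984 = 228² → acute
(103,77,46): 46²+77² = 8045 < 10609 = 103² → obtuse
1 of the 5 is right.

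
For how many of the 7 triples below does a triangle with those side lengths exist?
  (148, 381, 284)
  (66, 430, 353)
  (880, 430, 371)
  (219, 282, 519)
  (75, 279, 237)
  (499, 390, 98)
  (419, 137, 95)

2

(148,284,381): 148+284 > 381 → valid
(66,353,430): 66+353 ≤ 430 → not valid
(371,430,880): 371+430 ≤ 880 → not valid
(219,282,519): 219+282 ≤ 519 → not valid
(75,237,279): 75+237 > 279 → valid
(98,390,499): 98+390 ≤ 499 → not valid
(95,137,419): 95+137 ≤ 419 → not valid
2 of the 7 triples form a triangle.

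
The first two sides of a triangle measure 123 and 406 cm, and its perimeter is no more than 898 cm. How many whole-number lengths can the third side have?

86

Triangle inequality: 283 < x < 529. Perimeter ≤ 898 gives x ≤ 898 − 123 − 406 = 369.
So 283 < x ≤ 369; integers 284 through 369: 86 values.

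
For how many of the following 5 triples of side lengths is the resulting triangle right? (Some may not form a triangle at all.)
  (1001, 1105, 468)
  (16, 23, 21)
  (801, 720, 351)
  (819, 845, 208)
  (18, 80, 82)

(1001,1105,468): 468²+1001² = 1221025 = 1105² → right
(16,23,21): 16²+21² = 697 > 529 = 23² → acute
(801,720,351): 351²+720² = 641601 = 801² → right
(819,845,208): 208²+819² = 714025 = 845² → right
(18,80,82): 18²+80² = 6724 = 82² → right
4 of the 5 are right.

4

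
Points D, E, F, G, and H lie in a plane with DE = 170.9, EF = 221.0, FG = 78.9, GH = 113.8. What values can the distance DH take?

The maximum is all hops collinear in one direction: 170.9 + 221.0 + 78.9 + 113.8 = 584.6.
The longest hop is 221.0; the others sum to 363.6. Since 221.0 ≤ 363.6, the path can fold back on itself completely, so the minimum distance is 0.

0 ≤ DH ≤ 584.6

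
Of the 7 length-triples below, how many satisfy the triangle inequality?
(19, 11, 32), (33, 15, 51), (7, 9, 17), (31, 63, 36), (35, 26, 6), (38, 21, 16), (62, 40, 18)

1

(11,19,32): 11+19 ≤ 32 → not valid
(15,33,51): 15+33 ≤ 51 → not valid
(7,9,17): 7+9 ≤ 17 → not valid
(31,36,63): 31+36 > 63 → valid
(6,26,35): 6+26 ≤ 35 → not valid
(16,21,38): 16+21 ≤ 38 → not valid
(18,40,62): 18+40 ≤ 62 → not valid
1 of the 7 triples forms a triangle.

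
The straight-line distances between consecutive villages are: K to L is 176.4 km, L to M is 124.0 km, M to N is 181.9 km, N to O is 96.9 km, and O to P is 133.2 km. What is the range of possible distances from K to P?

0 ≤ KP ≤ 712.4 km

The maximum is all hops collinear in one direction: 176.4 + 124.0 + 181.9 + 96.9 + 133.2 = 712.4.
The longest hop is 181.9; the others sum to 530.5. Since 181.9 ≤ 530.5, the path can fold back on itself completely, so the minimum distance is 0.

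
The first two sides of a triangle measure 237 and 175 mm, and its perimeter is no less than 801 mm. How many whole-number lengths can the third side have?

Triangle inequality: 62 < x < 412. Perimeter ≥ 801 gives x ≥ 801 − 237 − 175 = 389.
So 389 ≤ x < 412; integers 389 through 411: 23 values.

23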